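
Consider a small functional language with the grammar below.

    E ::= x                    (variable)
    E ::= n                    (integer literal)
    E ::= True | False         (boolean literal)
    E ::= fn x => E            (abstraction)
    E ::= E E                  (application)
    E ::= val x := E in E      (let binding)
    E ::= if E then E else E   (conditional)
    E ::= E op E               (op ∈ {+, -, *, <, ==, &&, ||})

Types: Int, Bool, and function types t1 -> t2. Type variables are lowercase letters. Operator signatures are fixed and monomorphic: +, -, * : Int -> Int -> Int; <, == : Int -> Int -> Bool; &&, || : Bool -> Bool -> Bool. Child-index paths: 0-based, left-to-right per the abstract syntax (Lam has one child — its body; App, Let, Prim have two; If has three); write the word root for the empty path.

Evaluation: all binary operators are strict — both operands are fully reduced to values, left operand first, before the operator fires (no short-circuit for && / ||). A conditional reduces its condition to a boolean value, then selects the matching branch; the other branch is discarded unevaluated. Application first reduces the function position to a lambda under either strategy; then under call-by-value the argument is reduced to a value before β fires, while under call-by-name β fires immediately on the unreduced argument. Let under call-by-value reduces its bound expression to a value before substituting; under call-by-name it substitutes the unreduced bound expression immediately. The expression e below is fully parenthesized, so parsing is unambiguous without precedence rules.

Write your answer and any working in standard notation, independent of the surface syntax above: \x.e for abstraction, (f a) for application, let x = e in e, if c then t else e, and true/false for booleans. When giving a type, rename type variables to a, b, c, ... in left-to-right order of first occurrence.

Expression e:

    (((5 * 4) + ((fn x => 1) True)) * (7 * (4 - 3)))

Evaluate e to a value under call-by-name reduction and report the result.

Working:
step 0: (((5 * 4) + ((\x.1) true)) * (7 * (4 - 3)))
step 1: [delta@0.0] ((20 + ((\x.1) true)) * (7 * (4 - 3)))
step 2: [beta@0.1] ((20 + 1) * (7 * (4 - 3)))
step 3: [delta@0] (21 * (7 * (4 - 3)))
step 4: [delta@1.1] (21 * (7 * 1))
step 5: [delta@1] (21 * 7)
step 6: [delta@root] 147

Answer: 147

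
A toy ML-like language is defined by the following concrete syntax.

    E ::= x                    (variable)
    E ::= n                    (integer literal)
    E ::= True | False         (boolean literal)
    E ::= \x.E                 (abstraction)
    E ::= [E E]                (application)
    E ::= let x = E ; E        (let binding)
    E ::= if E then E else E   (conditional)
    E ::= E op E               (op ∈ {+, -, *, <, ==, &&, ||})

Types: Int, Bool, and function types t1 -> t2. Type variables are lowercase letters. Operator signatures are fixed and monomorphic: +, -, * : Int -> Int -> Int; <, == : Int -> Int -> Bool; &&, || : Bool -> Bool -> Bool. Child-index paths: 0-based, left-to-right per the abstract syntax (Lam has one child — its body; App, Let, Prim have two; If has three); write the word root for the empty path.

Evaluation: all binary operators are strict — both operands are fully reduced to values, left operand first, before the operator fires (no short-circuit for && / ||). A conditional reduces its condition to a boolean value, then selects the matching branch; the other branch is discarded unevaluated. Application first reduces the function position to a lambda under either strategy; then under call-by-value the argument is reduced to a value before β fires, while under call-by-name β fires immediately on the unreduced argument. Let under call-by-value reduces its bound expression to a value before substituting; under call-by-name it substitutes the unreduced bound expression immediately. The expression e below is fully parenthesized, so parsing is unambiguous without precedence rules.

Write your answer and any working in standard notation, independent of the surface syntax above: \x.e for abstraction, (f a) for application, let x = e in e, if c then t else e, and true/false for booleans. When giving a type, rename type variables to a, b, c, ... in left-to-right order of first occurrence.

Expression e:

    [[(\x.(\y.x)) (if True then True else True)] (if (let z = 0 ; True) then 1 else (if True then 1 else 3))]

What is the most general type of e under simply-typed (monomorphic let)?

Working:
x : a
\y._ : b -> a
\x._ : a -> b -> a
  unify Bool ~ Bool
  unify Bool ~ Bool
  unify a -> b -> a ~ Bool -> c
  unify a ~ Bool
  unify b -> Bool ~ c
_ _ : b -> Bool
let z : Int
  unify Bool ~ Bool
  unify Bool ~ Bool
  unify Int ~ Int
  unify Int ~ Int
  unify b -> Bool ~ Int -> d
  unify b ~ Int
  unify Bool ~ d
_ _ : Bool

Answer: Bool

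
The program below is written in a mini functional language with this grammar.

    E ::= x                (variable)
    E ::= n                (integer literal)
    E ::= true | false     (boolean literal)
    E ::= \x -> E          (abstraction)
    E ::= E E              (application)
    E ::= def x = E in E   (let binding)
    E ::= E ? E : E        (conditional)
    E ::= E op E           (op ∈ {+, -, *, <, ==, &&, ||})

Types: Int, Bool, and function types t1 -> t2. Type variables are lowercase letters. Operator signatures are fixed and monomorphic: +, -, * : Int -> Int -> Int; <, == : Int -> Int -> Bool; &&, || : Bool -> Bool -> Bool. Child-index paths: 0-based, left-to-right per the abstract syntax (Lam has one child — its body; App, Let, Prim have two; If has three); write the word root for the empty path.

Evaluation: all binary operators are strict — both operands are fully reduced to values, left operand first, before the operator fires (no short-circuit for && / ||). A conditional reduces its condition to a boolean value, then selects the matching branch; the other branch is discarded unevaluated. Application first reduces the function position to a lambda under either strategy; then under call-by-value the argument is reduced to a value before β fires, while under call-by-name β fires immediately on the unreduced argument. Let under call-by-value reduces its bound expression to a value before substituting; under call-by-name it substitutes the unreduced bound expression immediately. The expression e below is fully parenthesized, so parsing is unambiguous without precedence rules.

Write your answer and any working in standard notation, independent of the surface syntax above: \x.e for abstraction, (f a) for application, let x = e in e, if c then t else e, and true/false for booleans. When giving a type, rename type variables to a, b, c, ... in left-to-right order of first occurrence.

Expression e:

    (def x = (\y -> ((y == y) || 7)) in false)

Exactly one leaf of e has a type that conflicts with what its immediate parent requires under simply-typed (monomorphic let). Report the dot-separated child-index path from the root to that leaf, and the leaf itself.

Answer: 0.0.1 : 7

Working:
y : a
  unify a ~ Int
y : Int
  unify Int ~ Int
  unify Bool ~ Bool
  unify Int ~ Bool
  FAIL: mismatch Int ~ Bool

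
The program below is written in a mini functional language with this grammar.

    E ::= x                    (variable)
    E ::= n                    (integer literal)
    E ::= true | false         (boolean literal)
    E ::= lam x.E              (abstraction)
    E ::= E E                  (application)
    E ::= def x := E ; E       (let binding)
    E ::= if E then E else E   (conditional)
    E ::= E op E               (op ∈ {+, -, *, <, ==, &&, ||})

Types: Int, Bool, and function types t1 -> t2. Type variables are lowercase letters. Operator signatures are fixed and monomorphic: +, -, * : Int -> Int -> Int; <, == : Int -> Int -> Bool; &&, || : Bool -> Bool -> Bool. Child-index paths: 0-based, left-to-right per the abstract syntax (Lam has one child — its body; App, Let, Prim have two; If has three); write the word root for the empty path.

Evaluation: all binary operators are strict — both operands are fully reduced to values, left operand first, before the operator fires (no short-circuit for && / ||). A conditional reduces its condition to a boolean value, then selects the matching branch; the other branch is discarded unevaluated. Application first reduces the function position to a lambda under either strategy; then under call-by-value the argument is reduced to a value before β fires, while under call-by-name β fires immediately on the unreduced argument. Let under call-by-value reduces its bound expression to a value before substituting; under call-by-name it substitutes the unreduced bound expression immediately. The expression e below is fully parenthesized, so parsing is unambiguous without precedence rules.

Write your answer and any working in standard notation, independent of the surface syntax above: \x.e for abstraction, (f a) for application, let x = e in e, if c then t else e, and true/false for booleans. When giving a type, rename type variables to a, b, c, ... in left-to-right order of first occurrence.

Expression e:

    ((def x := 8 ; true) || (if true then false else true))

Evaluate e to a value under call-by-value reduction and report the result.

Trace:
step 0: ((let x = 8 in true) || (if true then false else true))
step 1: [let@0] (true || (if true then false else true))
step 2: [if@1] (true || false)
step 3: [delta@root] true

Answer: true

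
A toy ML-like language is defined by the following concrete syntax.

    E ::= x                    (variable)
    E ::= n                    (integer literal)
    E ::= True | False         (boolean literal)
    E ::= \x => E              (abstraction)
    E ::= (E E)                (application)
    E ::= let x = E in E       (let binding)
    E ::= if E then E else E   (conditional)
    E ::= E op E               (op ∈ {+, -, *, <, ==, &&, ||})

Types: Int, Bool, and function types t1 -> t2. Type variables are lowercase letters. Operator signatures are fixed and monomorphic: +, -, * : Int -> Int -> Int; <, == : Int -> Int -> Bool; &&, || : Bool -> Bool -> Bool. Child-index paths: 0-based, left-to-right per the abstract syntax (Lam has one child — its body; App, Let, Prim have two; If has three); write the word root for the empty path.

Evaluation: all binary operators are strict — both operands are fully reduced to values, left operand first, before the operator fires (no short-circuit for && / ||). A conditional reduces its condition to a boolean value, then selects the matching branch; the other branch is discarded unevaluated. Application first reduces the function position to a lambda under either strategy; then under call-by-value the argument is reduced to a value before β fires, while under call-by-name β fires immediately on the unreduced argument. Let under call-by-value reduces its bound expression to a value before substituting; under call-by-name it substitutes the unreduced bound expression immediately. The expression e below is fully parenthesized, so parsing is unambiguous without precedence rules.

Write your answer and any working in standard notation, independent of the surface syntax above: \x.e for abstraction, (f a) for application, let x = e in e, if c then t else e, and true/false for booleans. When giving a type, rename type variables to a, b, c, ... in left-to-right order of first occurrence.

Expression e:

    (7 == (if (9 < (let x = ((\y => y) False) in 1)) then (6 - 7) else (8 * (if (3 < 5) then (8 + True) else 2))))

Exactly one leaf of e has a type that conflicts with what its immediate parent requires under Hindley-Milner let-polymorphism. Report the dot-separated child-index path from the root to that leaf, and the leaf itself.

Answer: 1.2.1.1.1 : true

Trace:
  unify Int ~ Int
  unify Int ~ Int
y : a
\y._ : a -> a
  unify a -> a ~ Bool -> b
  unify a ~ Bool
  unify Bool ~ b
_ _ : Bool
let x : Bool
  unify Int ~ Int
  unify Bool ~ Bool
  unify Int ~ Int
  unify Int ~ Int
  unify Int ~ Int
  unify Int ~ Int
  unify Int ~ Int
  unify Bool ~ Bool
  unify Int ~ Int
  unify Bool ~ Int
  FAIL: mismatch Bool ~ Int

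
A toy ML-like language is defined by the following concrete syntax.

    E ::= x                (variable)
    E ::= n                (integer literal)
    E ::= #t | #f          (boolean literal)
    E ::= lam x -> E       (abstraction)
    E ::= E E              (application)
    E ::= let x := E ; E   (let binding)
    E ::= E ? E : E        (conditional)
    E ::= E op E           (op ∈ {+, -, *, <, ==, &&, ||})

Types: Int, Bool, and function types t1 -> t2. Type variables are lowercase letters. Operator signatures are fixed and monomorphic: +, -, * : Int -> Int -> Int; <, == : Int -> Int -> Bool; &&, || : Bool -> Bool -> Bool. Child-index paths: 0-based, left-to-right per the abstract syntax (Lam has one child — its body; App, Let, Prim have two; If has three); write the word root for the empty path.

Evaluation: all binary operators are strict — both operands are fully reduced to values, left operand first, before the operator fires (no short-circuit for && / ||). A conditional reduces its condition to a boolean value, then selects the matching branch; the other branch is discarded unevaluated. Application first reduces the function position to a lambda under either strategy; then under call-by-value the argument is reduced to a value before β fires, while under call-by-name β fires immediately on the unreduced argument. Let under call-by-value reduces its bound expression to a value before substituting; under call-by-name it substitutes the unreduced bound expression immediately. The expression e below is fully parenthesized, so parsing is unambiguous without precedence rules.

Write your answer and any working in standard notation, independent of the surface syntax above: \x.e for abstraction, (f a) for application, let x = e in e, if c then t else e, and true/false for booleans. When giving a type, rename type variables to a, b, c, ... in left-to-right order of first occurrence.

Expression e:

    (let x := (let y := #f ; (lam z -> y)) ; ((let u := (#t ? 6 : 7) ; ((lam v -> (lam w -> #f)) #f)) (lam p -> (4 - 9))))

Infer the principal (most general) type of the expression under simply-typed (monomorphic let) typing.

Answer: Bool

Derivation:
let y : Bool
y : Bool
\z._ : a -> Bool
let x : a -> Bool
  unify Bool ~ Bool
  unify Int ~ Int
let u : Int
\w._ : c -> Bool
\v._ : b -> c -> Bool
  unify b -> c -> Bool ~ Bool -> d
  unify b ~ Bool
  unify c -> Bool ~ d
_ _ : c -> Bool
  unify Int ~ Int
  unify Int ~ Int
\p._ : e -> Int
  unify c -> Bool ~ (e -> Int) -> f
  unify c ~ e -> Int
  unify Bool ~ f
_ _ : Bool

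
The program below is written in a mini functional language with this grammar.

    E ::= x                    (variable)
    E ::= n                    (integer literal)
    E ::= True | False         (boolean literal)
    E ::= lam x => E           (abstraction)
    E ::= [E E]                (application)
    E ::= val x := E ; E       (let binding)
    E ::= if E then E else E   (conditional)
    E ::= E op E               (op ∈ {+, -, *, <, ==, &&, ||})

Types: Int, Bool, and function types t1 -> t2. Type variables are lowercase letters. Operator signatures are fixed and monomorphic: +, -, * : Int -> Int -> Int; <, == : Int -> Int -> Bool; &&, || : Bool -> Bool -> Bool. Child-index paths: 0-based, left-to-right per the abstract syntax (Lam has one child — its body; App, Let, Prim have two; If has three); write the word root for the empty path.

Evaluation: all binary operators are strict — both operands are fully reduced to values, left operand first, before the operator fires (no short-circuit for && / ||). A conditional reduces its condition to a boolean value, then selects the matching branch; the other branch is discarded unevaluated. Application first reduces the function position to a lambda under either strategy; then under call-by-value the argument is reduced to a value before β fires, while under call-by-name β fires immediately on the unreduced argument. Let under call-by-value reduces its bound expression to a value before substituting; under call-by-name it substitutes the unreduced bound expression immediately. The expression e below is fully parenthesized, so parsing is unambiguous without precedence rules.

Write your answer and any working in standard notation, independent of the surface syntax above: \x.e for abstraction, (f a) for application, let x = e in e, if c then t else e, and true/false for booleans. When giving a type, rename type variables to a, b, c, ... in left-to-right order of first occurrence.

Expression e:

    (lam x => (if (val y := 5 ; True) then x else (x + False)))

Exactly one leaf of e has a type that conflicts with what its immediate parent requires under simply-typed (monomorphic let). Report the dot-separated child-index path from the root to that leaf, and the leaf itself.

Trace:
let y : Int
  unify Bool ~ Bool
x : a
x : a
  unify a ~ Int
  unify Bool ~ Int
  FAIL: mismatch Bool ~ Int

Answer: 0.2.1 : false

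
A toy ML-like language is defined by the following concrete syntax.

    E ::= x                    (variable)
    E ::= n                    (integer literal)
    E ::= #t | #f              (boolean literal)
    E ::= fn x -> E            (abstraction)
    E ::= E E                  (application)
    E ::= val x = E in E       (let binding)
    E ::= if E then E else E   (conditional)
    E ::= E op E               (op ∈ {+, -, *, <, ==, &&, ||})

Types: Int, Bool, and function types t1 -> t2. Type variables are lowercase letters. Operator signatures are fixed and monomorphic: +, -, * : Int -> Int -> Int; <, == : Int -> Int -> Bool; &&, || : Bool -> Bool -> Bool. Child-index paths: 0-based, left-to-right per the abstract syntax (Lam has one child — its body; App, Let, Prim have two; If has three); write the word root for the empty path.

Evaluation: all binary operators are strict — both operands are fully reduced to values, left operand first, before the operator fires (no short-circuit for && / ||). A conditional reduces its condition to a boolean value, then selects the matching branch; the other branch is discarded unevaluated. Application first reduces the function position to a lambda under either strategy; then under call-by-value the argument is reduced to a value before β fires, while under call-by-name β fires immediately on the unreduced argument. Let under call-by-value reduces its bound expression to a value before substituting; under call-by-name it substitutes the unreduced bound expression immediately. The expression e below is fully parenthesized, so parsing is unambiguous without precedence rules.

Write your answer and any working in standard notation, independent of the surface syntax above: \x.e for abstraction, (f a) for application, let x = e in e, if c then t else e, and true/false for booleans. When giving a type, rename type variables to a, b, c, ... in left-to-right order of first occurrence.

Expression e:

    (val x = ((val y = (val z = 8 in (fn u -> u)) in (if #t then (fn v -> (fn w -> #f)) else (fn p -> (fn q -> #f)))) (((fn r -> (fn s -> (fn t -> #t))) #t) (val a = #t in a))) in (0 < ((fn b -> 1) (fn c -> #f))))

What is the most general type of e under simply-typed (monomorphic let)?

Answer: Bool

Trace:
let z : Int
u : a
\u._ : a -> a
let y : a -> a
  unify Bool ~ Bool
\w._ : c -> Bool
\v._ : b -> c -> Bool
\q._ : e -> Bool
\p._ : d -> e -> Bool
  unify b -> c -> Bool ~ d -> e -> Bool
  unify b ~ d
  unify c -> Bool ~ e -> Bool
  unify c ~ e
  unify Bool ~ Bool
\t._ : h -> Bool
\s._ : g -> h -> Bool
\r._ : f -> g -> h -> Bool
  unify f -> g -> h -> Bool ~ Bool -> i
  unify f ~ Bool
  unify g -> h -> Bool ~ i
_ _ : g -> h -> Bool
let a : Bool
a : Bool
  unify g -> h -> Bool ~ Bool -> j
  unify g ~ Bool
  unify h -> Bool ~ j
_ _ : h -> Bool
  unify d -> e -> Bool ~ (h -> Bool) -> k
  unify d ~ h -> Bool
  unify e -> Bool ~ k
_ _ : e -> Bool
let x : e -> Bool
  unify Int ~ Int
\b._ : l -> Int
\c._ : m -> Bool
  unify l -> Int ~ (m -> Bool) -> n
  unify l ~ m -> Bool
  unify Int ~ n
_ _ : Int
  unify Int ~ Int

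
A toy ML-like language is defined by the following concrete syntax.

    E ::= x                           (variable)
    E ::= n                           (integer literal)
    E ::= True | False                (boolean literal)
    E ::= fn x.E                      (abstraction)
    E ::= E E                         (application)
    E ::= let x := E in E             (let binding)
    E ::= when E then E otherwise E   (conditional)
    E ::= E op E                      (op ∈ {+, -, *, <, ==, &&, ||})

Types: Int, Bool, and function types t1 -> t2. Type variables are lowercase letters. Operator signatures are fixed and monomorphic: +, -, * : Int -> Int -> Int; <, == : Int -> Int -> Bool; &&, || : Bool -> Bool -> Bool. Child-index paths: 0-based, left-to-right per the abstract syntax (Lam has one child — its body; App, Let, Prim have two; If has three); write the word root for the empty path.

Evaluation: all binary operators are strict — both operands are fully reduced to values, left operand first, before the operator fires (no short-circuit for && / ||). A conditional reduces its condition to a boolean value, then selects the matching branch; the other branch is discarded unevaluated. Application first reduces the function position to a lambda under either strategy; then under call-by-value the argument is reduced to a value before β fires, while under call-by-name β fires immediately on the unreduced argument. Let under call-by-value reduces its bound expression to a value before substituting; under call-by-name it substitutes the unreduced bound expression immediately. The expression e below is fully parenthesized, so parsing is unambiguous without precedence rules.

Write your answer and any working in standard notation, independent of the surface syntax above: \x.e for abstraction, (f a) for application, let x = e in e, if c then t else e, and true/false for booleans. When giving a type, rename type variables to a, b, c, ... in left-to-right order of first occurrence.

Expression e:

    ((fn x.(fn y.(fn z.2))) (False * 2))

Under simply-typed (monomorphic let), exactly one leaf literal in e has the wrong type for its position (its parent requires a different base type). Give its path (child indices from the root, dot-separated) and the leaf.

Answer: 1.0 : false

Working:
\z._ : c -> Int
\y._ : b -> c -> Int
\x._ : a -> b -> c -> Int
  unify Bool ~ Int
  FAIL: mismatch Bool ~ Int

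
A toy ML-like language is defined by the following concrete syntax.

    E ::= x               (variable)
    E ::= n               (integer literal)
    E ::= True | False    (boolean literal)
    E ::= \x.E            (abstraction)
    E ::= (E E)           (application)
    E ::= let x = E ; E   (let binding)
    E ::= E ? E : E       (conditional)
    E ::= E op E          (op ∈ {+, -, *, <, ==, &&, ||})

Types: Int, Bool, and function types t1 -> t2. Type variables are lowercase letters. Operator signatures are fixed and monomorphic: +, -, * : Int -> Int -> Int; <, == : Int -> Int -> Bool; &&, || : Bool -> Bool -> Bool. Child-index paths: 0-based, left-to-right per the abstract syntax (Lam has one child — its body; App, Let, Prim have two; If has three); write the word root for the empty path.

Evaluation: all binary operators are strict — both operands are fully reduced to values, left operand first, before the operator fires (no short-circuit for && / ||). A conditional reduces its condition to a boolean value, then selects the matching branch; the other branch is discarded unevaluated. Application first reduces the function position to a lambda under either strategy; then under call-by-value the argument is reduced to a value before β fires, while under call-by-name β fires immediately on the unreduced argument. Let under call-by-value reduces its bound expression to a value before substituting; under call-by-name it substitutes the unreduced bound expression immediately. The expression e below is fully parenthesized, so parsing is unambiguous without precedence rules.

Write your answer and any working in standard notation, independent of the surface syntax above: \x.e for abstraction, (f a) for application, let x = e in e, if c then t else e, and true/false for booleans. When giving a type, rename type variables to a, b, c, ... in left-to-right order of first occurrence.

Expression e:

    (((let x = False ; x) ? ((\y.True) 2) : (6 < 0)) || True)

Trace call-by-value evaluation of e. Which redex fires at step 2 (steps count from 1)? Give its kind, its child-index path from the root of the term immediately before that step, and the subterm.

Trace:
step 0: ((if (let x = false in x) then ((\y.true) 2) else (6 < 0)) || true)
step 1: [let@0.0] ((if false then ((\y.true) 2) else (6 < 0)) || true)
step 2: [if@0] ((6 < 0) || true)

Answer: if at 0 : (if false then ((\y.true) 2) else (6 < 0))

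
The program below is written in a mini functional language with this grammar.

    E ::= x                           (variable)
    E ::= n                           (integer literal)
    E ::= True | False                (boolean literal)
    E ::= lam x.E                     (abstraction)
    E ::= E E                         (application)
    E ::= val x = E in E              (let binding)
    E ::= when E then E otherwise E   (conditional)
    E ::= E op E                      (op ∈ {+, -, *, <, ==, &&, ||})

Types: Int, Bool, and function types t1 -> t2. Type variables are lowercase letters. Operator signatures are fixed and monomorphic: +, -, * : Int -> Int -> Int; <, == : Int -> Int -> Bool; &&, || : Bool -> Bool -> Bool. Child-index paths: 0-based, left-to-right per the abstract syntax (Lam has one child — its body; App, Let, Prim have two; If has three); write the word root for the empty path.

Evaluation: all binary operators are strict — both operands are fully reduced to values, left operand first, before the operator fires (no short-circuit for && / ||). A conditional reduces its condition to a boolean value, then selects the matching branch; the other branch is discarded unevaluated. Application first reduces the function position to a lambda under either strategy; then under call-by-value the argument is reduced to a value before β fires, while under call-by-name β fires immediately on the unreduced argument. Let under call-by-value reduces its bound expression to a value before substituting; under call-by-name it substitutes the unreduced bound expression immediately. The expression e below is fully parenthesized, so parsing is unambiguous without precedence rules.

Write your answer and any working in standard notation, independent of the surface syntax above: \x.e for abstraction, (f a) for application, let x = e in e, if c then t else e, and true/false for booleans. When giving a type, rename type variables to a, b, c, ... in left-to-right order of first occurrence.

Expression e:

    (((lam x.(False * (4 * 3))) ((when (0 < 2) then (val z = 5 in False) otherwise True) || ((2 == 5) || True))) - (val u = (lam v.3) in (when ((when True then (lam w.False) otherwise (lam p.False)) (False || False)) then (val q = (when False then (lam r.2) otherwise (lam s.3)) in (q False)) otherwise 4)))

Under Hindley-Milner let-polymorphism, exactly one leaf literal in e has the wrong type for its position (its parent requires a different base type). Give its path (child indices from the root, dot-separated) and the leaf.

Derivation:
  unify Bool ~ Int
  FAIL: mismatch Bool ~ Int

Answer: 0.0.0.0 : false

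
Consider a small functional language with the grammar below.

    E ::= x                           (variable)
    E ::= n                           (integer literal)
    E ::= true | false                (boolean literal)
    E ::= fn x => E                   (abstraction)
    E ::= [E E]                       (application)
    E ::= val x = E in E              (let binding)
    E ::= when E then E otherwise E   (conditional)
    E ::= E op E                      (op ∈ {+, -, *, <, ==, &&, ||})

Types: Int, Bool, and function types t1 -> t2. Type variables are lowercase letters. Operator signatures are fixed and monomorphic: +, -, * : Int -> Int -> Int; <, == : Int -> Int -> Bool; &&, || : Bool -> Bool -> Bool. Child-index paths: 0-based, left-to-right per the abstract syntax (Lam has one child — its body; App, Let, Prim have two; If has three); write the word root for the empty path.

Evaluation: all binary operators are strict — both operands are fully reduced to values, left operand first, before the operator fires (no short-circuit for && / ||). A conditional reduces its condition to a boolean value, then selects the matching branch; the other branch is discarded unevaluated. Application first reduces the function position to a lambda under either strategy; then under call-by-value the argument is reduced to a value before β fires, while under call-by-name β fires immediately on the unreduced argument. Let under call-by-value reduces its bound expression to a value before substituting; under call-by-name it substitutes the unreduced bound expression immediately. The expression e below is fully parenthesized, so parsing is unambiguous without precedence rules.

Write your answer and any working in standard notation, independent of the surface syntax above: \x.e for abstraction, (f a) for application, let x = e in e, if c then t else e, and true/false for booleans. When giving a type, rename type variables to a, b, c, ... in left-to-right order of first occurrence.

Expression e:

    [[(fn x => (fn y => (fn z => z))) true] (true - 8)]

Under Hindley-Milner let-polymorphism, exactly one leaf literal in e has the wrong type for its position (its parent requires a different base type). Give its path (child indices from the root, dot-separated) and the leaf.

Answer: 1.0 : true

Trace:
z : c
\z._ : c -> c
\y._ : b -> c -> c
\x._ : a -> b -> c -> c
  unify a -> b -> c -> c ~ Bool -> d
  unify a ~ Bool
  unify b -> c -> c ~ d
_ _ : b -> c -> c
  unify Bool ~ Int
  FAIL: mismatch Bool ~ Int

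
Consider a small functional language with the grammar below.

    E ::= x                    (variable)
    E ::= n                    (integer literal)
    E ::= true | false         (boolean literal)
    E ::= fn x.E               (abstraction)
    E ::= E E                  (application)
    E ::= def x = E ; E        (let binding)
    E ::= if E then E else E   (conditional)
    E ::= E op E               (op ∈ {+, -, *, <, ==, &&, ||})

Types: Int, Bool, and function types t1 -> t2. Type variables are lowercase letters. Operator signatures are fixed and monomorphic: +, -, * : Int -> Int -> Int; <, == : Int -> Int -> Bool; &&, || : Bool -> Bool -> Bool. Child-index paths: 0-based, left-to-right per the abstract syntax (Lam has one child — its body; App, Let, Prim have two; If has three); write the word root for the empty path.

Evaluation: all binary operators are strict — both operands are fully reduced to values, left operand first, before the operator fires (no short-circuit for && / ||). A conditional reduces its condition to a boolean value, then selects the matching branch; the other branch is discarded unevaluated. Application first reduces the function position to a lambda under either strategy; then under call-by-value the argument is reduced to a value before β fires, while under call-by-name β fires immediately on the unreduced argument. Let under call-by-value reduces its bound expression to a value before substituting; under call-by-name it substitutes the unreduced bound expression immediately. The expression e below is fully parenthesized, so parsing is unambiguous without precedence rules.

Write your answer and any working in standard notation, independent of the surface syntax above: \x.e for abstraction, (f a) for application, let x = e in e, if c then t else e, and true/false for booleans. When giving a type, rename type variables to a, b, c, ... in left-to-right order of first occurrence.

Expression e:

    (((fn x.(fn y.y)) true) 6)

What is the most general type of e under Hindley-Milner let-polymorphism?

Answer: Int

Working:
y : b
\y._ : b -> b
\x._ : a -> b -> b
  unify a -> b -> b ~ Bool -> c
  unify a ~ Bool
  unify b -> b ~ c
_ _ : b -> b
  unify b -> b ~ Int -> d
  unify b ~ Int
  unify Int ~ d
_ _ : Int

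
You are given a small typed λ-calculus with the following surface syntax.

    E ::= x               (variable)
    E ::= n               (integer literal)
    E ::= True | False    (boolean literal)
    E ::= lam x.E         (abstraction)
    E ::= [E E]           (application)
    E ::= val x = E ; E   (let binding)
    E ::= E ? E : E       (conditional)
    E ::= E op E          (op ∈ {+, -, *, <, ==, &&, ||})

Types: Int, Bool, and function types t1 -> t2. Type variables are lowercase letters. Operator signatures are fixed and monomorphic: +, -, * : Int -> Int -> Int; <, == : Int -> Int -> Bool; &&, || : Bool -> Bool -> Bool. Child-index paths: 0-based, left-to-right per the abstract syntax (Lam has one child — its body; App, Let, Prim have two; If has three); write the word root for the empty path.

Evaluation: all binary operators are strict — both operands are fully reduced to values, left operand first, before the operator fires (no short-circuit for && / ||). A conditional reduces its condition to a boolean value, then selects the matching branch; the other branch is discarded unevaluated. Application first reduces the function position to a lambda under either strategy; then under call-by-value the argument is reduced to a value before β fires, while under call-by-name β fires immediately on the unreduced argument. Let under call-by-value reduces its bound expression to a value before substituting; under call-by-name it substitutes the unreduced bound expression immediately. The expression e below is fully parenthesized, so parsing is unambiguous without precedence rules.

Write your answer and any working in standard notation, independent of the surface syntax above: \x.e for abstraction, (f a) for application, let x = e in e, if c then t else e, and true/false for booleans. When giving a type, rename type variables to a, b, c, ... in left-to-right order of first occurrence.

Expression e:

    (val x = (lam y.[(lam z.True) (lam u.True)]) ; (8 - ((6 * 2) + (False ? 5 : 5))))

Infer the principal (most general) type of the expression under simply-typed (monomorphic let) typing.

Trace:
\z._ : b -> Bool
\u._ : c -> Bool
  unify b -> Bool ~ (c -> Bool) -> d
  unify b ~ c -> Bool
  unify Bool ~ d
_ _ : Bool
\y._ : a -> Bool
let x : a -> Bool
  unify Int ~ Int
  unify Int ~ Int
  unify Int ~ Int
  unify Int ~ Int
  unify Bool ~ Bool
  unify Int ~ Int
  unify Int ~ Int
  unify Int ~ Int

Answer: Int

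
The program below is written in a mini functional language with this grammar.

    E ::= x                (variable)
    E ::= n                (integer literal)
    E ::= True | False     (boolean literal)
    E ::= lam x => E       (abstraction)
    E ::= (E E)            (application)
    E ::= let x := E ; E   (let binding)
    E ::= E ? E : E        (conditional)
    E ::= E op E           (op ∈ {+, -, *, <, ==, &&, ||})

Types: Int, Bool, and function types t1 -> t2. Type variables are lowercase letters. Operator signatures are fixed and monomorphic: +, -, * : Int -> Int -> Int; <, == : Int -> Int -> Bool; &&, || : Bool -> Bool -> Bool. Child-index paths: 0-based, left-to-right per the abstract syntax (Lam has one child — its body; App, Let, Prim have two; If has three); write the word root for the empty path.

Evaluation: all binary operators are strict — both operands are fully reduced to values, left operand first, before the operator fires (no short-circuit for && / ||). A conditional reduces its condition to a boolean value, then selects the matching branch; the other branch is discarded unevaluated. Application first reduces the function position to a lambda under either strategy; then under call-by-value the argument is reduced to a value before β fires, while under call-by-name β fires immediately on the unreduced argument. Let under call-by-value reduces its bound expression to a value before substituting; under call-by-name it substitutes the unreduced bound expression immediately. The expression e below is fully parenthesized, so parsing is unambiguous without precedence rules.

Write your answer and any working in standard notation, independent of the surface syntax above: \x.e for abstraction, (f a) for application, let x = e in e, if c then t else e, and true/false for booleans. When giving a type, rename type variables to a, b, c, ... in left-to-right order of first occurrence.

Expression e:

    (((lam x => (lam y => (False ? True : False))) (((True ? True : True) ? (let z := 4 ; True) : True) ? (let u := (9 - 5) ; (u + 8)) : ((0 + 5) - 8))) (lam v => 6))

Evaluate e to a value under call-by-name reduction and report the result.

Derivation:
step 0: (((\x.(\y.(if false then true else false))) (if (if (if true then true else true) then (let z = 4 in true) else true) then (let u = (9 - 5) in (u + 8)) else ((0 + 5) - 8))) (\v.6))
step 1: [beta@0] ((\y.(if false then true else false)) (\v.6))
step 2: [beta@root] (if false then true else false)
step 3: [if@root] false

Answer: false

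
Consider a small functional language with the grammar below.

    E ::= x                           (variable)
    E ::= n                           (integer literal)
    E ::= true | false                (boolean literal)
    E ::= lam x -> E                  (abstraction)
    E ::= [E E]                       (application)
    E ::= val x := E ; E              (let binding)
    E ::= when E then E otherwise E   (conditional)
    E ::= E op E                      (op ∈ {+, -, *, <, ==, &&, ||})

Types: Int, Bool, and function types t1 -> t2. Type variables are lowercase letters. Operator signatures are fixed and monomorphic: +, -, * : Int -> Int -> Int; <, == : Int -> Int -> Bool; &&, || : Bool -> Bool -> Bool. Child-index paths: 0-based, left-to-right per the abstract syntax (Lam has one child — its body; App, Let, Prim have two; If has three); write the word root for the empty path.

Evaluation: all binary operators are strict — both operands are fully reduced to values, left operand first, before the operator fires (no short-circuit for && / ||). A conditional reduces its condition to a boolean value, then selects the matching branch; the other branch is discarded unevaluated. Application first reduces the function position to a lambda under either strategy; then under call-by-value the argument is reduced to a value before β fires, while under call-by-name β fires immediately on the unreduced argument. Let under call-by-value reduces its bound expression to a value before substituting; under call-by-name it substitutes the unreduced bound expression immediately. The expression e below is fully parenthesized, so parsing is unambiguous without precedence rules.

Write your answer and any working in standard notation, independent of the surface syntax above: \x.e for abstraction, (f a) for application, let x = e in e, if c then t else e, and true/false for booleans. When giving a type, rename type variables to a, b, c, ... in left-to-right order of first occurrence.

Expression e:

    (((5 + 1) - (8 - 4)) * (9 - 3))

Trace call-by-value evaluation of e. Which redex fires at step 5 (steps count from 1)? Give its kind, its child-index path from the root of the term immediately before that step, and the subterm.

Derivation:
step 0: (((5 + 1) - (8 - 4)) * (9 - 3))
step 1: [delta@0.0] ((6 - (8 - 4)) * (9 - 3))
step 2: [delta@0.1] ((6 - 4) * (9 - 3))
step 3: [delta@0] (2 * (9 - 3))
step 4: [delta@1] (2 * 6)
step 5: [delta@root] 12

Answer: delta at root : (2 * 6)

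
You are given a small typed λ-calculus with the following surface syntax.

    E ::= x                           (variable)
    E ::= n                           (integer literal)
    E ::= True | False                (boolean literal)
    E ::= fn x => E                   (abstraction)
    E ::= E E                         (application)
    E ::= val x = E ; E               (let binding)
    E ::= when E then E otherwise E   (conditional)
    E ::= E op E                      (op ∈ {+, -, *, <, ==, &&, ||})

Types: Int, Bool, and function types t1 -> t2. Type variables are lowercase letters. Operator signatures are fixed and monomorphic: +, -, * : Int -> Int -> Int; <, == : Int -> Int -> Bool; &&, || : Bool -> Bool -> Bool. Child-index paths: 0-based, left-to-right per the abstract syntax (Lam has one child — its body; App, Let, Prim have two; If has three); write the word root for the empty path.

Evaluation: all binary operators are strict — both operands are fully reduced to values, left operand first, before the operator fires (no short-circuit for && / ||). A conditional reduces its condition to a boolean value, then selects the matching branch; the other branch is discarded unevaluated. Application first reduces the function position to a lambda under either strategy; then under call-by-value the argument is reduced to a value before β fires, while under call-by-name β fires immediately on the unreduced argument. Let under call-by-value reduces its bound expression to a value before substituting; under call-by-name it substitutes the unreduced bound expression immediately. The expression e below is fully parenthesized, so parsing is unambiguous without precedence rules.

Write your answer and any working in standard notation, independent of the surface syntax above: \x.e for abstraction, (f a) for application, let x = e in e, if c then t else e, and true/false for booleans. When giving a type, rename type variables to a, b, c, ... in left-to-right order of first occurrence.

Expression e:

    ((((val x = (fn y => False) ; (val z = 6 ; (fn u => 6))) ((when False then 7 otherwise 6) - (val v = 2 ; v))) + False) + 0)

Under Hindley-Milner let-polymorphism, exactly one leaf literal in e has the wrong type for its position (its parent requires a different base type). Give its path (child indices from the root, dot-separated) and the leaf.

Derivation:
\y._ : a -> Bool
let x : forall. a -> Bool
let z : Int
\u._ : b -> Int
  unify Bool ~ Bool
  unify Int ~ Int
  unify Int ~ Int
let v : Int
v : Int
  unify Int ~ Int
  unify b -> Int ~ Int -> c
  unify b ~ Int
  unify Int ~ c
_ _ : Int
  unify Int ~ Int
  unify Bool ~ Int
  FAIL: mismatch Bool ~ Int

Answer: 0.1 : false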